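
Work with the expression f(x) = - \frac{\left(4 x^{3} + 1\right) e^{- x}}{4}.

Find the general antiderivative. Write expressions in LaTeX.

f has the shape u'v + uv' for u = x^{3} + 3 x^{2} + 6 x + \frac{25}{4} and v = e^{- x} — it is the derivative of the product u*v.
Check: d/dx[\frac{\left(4 x^{3} + 12 x^{2} + 24 x + 25\right) e^{- x}}{4}] = \frac{\left(- 4 x^{3} - 1\right) e^{- x}}{4}, which equals f(x).

F(x) = \frac{\left(4 x^{3} + 12 x^{2} + 24 x + 25\right) e^{- x}}{4} + C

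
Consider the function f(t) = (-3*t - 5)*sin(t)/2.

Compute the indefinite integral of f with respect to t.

Since d/dt undoes antidifferentiation here, F'(t) = f(t) is required of F(t).
Check: d/dt[(3*t*cos(t) - 3*sin(t) + 5*cos(t))/2] = -3*t*sin(t)/2 - 5*sin(t)/2, which equals f(t).

F(t) = (3*t*cos(t) - 3*sin(t) + 5*cos(t))/2 + C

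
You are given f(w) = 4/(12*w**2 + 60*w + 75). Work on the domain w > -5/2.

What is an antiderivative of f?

An antiderivative F(w) passes only if d/dw[F] lands on f(w) exactly.
Check: d/dw[-2/(6*w + 15)] = 4/(12*w**2 + 60*w + 75) = f(w).

An antiderivative is F(w) = -2/(6*w + 15).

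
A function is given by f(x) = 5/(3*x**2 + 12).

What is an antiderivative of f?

An antiderivative is F(x) = 5*atan(x/2)/6.

For F(x) to be correct the identity F'(x) - f(x) = 0 must hold.
Check: d/dx[5*atan(x/2)/6] = 5/(3*x**2 + 12) = f(x).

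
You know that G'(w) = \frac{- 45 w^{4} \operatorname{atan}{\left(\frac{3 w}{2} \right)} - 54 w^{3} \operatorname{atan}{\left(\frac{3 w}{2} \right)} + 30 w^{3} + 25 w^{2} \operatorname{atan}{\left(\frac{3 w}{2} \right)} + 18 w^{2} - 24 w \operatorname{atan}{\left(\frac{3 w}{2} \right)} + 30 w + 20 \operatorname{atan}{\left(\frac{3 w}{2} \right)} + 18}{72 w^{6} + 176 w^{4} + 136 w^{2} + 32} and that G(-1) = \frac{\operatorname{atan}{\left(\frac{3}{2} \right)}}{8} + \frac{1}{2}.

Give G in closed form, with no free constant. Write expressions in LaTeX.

G(w) = \frac{5 w \operatorname{atan}{\left(\frac{3 w}{2} \right)}}{8 w^{2} + 8} + \frac{1}{2} + \frac{3 \operatorname{atan}{\left(\frac{3 w}{2} \right)}}{8 w^{2} + 8}

For G(w) to be correct, d/dw[G] must agree with the stated G'(w) identically.
A general antiderivative is - \frac{\left(- \frac{5 w}{4} - \frac{3}{4}\right) \operatorname{atan}{\left(\frac{3 w}{2} \right)}}{2 \left(w^{2} + 1\right)} + C.
The condition gives C = \frac{\operatorname{atan}{\left(\frac{3}{2} \right)}}{8} + \frac{1}{2} - (\frac{\operatorname{atan}{\left(\frac{3}{2} \right)}}{8}) = \frac{1}{2}.
So G(w) = \frac{5 w \operatorname{atan}{\left(\frac{3 w}{2} \right)}}{8 w^{2} + 8} + \frac{1}{2} + \frac{3 \operatorname{atan}{\left(\frac{3 w}{2} \right)}}{8 w^{2} + 8}.
Check: d/dw[\frac{5 w \operatorname{atan}{\left(\frac{3 w}{2} \right)}}{8 w^{2} + 8} + \frac{1}{2} + \frac{3 \operatorname{atan}{\left(\frac{3 w}{2} \right)}}{8 w^{2} + 8}] = \frac{- 45 w^{4} \operatorname{atan}{\left(\frac{3 w}{2} \right)} - 54 w^{3} \operatorname{atan}{\left(\frac{3 w}{2} \right)} + 30 w^{3} + 25 w^{2} \operatorname{atan}{\left(\frac{3 w}{2} \right)} + 18 w^{2} - 24 w \operatorname{atan}{\left(\frac{3 w}{2} \right)} + 30 w + 20 \operatorname{atan}{\left(\frac{3 w}{2} \right)} + 18}{72 w^{6} + 176 w^{4} + 136 w^{2} + 32} = G'(w).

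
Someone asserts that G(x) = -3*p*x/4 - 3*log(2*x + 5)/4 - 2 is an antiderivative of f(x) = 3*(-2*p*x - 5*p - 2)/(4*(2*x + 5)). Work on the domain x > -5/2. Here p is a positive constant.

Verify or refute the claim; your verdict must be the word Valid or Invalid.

Valid - the claim checks out under differentiation.

d/dx[G] = (-6*p*x - 15*p - 6)/(8*x + 20)
This equals f(x) exactly, so the claim holds.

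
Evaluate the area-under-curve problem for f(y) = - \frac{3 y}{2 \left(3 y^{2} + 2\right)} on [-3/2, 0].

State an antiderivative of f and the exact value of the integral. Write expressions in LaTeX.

f matches the chain-rule pattern g'(h)*h' with inner function h(y) = \frac{y^{2}}{2} + \frac{1}{3}; substituting u = h(y) collapses the integral.
F(y) = - \frac{\log{\left(\frac{y^{2}}{2} + \frac{1}{3} \right)}}{4} is an antiderivative of f.
Check: d/dy[- \frac{\log{\left(\frac{y^{2}}{2} + \frac{1}{3} \right)}}{4}] = - \frac{3 y}{6 y^{2} + 4}, which equals f(y).
F(0) = \frac{\log{\left(3 \right)}}{4}; F(-3/2) = - \frac{\log{\left(\frac{35}{24} \right)}}{4}.
Integral = F(0) - F(-3/2) = \frac{\log{\left(\frac{35}{24} \right)}}{4} + \frac{\log{\left(3 \right)}}{4}.

Antiderivative: F(y) = - \frac{\log{\left(\frac{y^{2}}{2} + \frac{1}{3} \right)}}{4}; value = \frac{\log{\left(\frac{35}{24} \right)}}{4} + \frac{\log{\left(3 \right)}}{4}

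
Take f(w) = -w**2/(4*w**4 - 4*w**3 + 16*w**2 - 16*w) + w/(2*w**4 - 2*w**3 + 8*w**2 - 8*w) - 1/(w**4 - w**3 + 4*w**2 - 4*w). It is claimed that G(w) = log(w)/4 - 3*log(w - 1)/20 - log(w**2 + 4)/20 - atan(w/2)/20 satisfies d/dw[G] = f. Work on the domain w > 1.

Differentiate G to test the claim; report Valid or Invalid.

Valid - differentiating G returns exactly f.

d/dw[G] = (-w**2 + 2*w - 4)/(4*w**4 - 4*w**3 + 16*w**2 - 16*w)
This equals f(w) exactly, so the claim holds.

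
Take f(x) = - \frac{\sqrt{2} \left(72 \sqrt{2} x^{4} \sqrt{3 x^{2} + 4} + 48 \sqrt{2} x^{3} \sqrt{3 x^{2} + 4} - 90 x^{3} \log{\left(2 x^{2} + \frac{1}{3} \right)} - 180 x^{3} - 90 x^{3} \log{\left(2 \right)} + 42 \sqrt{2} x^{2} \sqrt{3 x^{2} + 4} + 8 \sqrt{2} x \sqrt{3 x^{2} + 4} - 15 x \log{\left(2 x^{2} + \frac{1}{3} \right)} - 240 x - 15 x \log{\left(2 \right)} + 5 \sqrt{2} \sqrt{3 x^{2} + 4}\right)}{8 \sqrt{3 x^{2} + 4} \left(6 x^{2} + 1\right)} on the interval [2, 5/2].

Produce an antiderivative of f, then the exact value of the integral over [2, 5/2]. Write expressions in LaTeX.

Antiderivative: F(x) = \frac{- 8 x^{3} - 8 x^{2} - 10 x + 5 \sqrt{2} \sqrt{3 x^{2} + 4} \log{\left(4 x^{2} + \frac{2}{3} \right)} - 32}{8}; value = - \frac{21}{2} - \frac{5 \sqrt{2} \log{\left(\frac{50}{3} \right)}}{2} + \frac{5 \sqrt{182} \log{\left(\frac{77}{3} \right)}}{16}

For F(x) to be correct the identity F'(x) - f(x) = 0 must hold.
F(x) = \frac{- 8 x^{3} - 8 x^{2} - 10 x + 5 \sqrt{2} \sqrt{3 x^{2} + 4} \log{\left(4 x^{2} + \frac{2}{3} \right)} - 32}{8} is an antiderivative of f.
Check: d/dx[\frac{- 8 x^{3} - 8 x^{2} - 10 x + 5 \sqrt{2} \sqrt{3 x^{2} + 4} \log{\left(4 x^{2} + \frac{2}{3} \right)} - 32}{8}] = \frac{- 144 x^{4} \sqrt{3 x^{2} + 4} - 96 x^{3} \sqrt{3 x^{2} + 4} + 90 \sqrt{2} x^{3} \log{\left(2 x^{2} + \frac{1}{3} \right)} + 90 \sqrt{2} x^{3} \log{\left(2 \right)} + 180 \sqrt{2} x^{3} - 84 x^{2} \sqrt{3 x^{2} + 4} - 16 x \sqrt{3 x^{2} + 4} + 15 \sqrt{2} x \log{\left(2 x^{2} + \frac{1}{3} \right)} + 15 \sqrt{2} x \log{\left(2 \right)} + 240 \sqrt{2} x - 10 \sqrt{3 x^{2} + 4}}{48 x^{2} \sqrt{3 x^{2} + 4} + 8 \sqrt{3 x^{2} + 4}}, which equals f(x).
F(5/2) = -29 + \frac{5 \sqrt{182} \log{\left(\frac{77}{3} \right)}}{16}; F(2) = - \frac{37}{2} + \frac{5 \sqrt{2} \log{\left(\frac{50}{3} \right)}}{2}.
Integral = F(5/2) - F(2) = - \frac{21}{2} - \frac{5 \sqrt{2} \log{\left(\frac{50}{3} \right)}}{2} + \frac{5 \sqrt{182} \log{\left(\frac{77}{3} \right)}}{16}.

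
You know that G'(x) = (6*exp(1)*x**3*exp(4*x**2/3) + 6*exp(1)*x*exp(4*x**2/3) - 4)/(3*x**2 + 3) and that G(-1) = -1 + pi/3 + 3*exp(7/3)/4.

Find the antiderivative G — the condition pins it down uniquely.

G(x) = (9*exp(1)*exp(4*x**2/3) - 16*atan(x) - 12)/12

For G(x) to be correct, d/dx[G] must agree with the stated G'(x) identically.
A general antiderivative is 3*exp(4*x**2/3 + 1)/4 - 4*atan(x)/3 + C.
The condition gives C = -1 + pi/3 + 3*exp(7/3)/4 - (pi/3 + 3*exp(7/3)/4) = -1.
So G(x) = (9*exp(1)*exp(4*x**2/3) - 16*atan(x) - 12)/12.
Check: d/dx[(9*exp(1)*exp(4*x**2/3) - 16*atan(x) - 12)/12] = (6*exp(1)*x**3*exp(4*x**2/3) + 6*exp(1)*x*exp(4*x**2/3) - 4)/(3*x**2 + 3) = G'(x).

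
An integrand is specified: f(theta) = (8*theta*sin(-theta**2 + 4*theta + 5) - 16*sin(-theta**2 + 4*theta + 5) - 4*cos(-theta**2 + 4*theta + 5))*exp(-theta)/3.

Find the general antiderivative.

F(theta) = 4*exp(-theta)*cos(-theta**2 + 4*theta + 5)/3 + C

f has the shape u'v + uv' for u = 4*cos(-theta**2 + 4*theta + 5)/3 and v = exp(-theta) — it is the derivative of the product u*v.
Check: d/dtheta[4*exp(-theta)*cos(-theta**2 + 4*theta + 5)/3] = (8*theta*sin(-theta**2 + 4*theta + 5) - 16*sin(-theta**2 + 4*theta + 5) - 4*cos(-theta**2 + 4*theta + 5))*exp(-theta)/3 = f(theta).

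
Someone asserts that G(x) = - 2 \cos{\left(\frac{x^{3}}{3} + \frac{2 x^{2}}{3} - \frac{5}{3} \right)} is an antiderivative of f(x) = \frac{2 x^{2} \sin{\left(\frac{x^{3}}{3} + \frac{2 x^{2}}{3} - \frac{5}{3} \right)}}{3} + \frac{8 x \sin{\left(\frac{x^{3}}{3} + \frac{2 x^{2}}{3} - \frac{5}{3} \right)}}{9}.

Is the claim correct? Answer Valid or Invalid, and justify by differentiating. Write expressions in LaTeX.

Invalid: d/dx[G] - f = \frac{4 x^{2} \sin{\left(\frac{x^{3}}{3} + \frac{2 x^{2}}{3} - \frac{5}{3} \right)}}{3} + \frac{16 x \sin{\left(\frac{x^{3}}{3} + \frac{2 x^{2}}{3} - \frac{5}{3} \right)}}{9}, which is not 0.

d/dx[G] = 2 x^{2} \sin{\left(\frac{x^{3}}{3} + \frac{2 x^{2}}{3} - \frac{5}{3} \right)} + \frac{8 x \sin{\left(\frac{x^{3}}{3} + \frac{2 x^{2}}{3} - \frac{5}{3} \right)}}{3}
d/dx[G] - f(x) = \frac{4 x^{2} \sin{\left(\frac{x^{3}}{3} + \frac{2 x^{2}}{3} - \frac{5}{3} \right)}}{3} + \frac{16 x \sin{\left(\frac{x^{3}}{3} + \frac{2 x^{2}}{3} - \frac{5}{3} \right)}}{9} != 0.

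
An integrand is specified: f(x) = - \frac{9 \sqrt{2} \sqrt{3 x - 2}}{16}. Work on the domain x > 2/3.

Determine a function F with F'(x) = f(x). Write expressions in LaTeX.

An antiderivative is F(x) = - \frac{3 x \sqrt{\frac{3 x}{2} - 1}}{4} + \frac{\sqrt{\frac{3 x}{2} - 1}}{2}.

An antiderivative F(x) passes only if d/dx[F] lands on f(x) exactly.
Check: d/dx[- \frac{3 x \sqrt{\frac{3 x}{2} - 1}}{4} + \frac{\sqrt{\frac{3 x}{2} - 1}}{2}] = \frac{\sqrt{2} \left(18 - 27 x\right)}{16 \sqrt{3 x - 2}}, which equals f(x).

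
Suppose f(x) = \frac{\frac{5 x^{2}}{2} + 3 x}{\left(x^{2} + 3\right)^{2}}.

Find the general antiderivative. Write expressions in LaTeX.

F(x) = \frac{5 \sqrt{3} x^{2} \operatorname{atan}{\left(\frac{\sqrt{3} x}{3} \right)} - 15 x + 15 \sqrt{3} \operatorname{atan}{\left(\frac{\sqrt{3} x}{3} \right)} - 18}{12 x^{2} + 36} + C

An antiderivative F(x) passes only if d/dx[F] lands on f(x) exactly.
Check: d/dx[\frac{5 \sqrt{3} x^{2} \operatorname{atan}{\left(\frac{\sqrt{3} x}{3} \right)} - 15 x + 15 \sqrt{3} \operatorname{atan}{\left(\frac{\sqrt{3} x}{3} \right)} - 18}{12 x^{2} + 36}] = \frac{5 x^{2} + 6 x}{2 x^{4} + 12 x^{2} + 18}, which equals f(x).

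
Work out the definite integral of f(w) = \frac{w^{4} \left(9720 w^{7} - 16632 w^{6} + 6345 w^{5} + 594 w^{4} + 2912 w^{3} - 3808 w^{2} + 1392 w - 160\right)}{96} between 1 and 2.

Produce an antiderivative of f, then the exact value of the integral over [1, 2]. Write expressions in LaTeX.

Recognize the product-rule pattern: f = u'v + uv' with u = - \frac{\left(- \frac{3 w^{2}}{2} + w\right)^{4}}{3}, v = - 5 w^{4} - 4 w^{3} - \frac{5 w^{2}}{4} + w, so integration by parts undoes it.
F(w) = \frac{135 w^{12}}{16} - \frac{63 w^{11}}{4} + \frac{423 w^{10}}{64} + \frac{11 w^{9}}{16} + \frac{91 w^{8}}{24} - \frac{17 w^{7}}{3} + \frac{29 w^{6}}{12} - \frac{w^{5}}{3} is an antiderivative of f.
Check: d/dw[\frac{135 w^{12}}{16} - \frac{63 w^{11}}{4} + \frac{423 w^{10}}{64} + \frac{11 w^{9}}{16} + \frac{91 w^{8}}{24} - \frac{17 w^{7}}{3} + \frac{29 w^{6}}{12} - \frac{w^{5}}{3}] = \frac{405 w^{11}}{4} - \frac{693 w^{10}}{4} + \frac{2115 w^{9}}{32} + \frac{99 w^{8}}{16} + \frac{91 w^{7}}{3} - \frac{119 w^{6}}{3} + \frac{29 w^{5}}{2} - \frac{5 w^{4}}{3}, which equals f(w).
F(2) = \frac{29440}{3}; F(1) = \frac{37}{192}.
Integral = F(2) - F(1) = \frac{628041}{64}.

Antiderivative: F(w) = \frac{135 w^{12}}{16} - \frac{63 w^{11}}{4} + \frac{423 w^{10}}{64} + \frac{11 w^{9}}{16} + \frac{91 w^{8}}{24} - \frac{17 w^{7}}{3} + \frac{29 w^{6}}{12} - \frac{w^{5}}{3}; value = \frac{628041}{64}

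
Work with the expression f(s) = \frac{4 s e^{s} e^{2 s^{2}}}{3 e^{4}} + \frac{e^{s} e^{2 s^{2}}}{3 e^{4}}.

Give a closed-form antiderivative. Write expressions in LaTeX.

The substitution u = 2 s^{2} + s - 4 works: f is exactly (dF/du)*(du/ds) for that inner function.
Check: d/ds[\frac{e^{s} e^{2 s^{2}}}{3 e^{4}}] = \frac{4 s e^{s} e^{2 s^{2}} + e^{s} e^{2 s^{2}}}{3 e^{4}}, which equals f(s).

An antiderivative is F(s) = \frac{e^{s} e^{2 s^{2}}}{3 e^{4}}.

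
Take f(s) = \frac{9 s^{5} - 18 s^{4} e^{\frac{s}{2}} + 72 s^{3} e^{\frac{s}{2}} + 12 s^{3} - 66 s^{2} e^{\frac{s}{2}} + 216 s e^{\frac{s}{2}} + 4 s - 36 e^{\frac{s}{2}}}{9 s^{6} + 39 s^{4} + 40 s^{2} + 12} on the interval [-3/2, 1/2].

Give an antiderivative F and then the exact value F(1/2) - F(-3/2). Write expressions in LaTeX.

Antiderivative: F(s) = \frac{\left(3 s^{2} + 2\right) \log{\left(2 s^{2} + 6 \right)} - 24 e^{\frac{s}{2}}}{2 \left(3 s^{2} + 2\right)}; value = - \frac{48 e^{\frac{1}{4}}}{11} - \frac{\log{\left(\frac{21}{2} \right)}}{2} + \frac{48}{35 e^{\frac{3}{4}}} + \frac{\log{\left(\frac{13}{2} \right)}}{2}

Any candidate F(s) must reproduce f(s) exactly when differentiated.
F(s) = \frac{\left(3 s^{2} + 2\right) \log{\left(2 s^{2} + 6 \right)} - 24 e^{\frac{s}{2}}}{2 \left(3 s^{2} + 2\right)} is an antiderivative of f.
Check: d/ds[\frac{\left(3 s^{2} + 2\right) \log{\left(2 s^{2} + 6 \right)} - 24 e^{\frac{s}{2}}}{2 \left(3 s^{2} + 2\right)}] = \frac{9 s^{5} - 18 s^{4} e^{\frac{s}{2}} + 72 s^{3} e^{\frac{s}{2}} + 12 s^{3} - 66 s^{2} e^{\frac{s}{2}} + 216 s e^{\frac{s}{2}} + 4 s - 36 e^{\frac{s}{2}}}{9 s^{6} + 39 s^{4} + 40 s^{2} + 12} = f(s).
F(1/2) = - \frac{48 e^{\frac{1}{4}}}{11} + \frac{\log{\left(\frac{13}{2} \right)}}{2}; F(-3/2) = - \frac{48}{35 e^{\frac{3}{4}}} + \frac{\log{\left(\frac{21}{2} \right)}}{2}.
Integral = F(1/2) - F(-3/2) = - \frac{48 e^{\frac{1}{4}}}{11} - \frac{\log{\left(\frac{21}{2} \right)}}{2} + \frac{48}{35 e^{\frac{3}{4}}} + \frac{\log{\left(\frac{13}{2} \right)}}{2}.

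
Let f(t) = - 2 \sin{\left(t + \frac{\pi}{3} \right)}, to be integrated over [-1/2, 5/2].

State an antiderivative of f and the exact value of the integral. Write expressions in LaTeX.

Any candidate F(t) must reproduce f(t) exactly when differentiated.
F(t) = 2 \cos{\left(t + \frac{\pi}{3} \right)} is an antiderivative of f.
Check: d/dt[2 \cos{\left(t + \frac{\pi}{3} \right)}] = - 2 \sin{\left(t + \frac{\pi}{3} \right)} = f(t).
F(5/2) = 2 \cos{\left(\frac{\pi}{3} + \frac{5}{2} \right)}; F(-1/2) = 2 \sin{\left(\frac{1}{2} + \frac{\pi}{6} \right)}.
Integral = F(5/2) - F(-1/2) = 2 \cos{\left(\frac{\pi}{3} + \frac{5}{2} \right)} - 2 \sin{\left(\frac{1}{2} + \frac{\pi}{6} \right)}.

Antiderivative: F(t) = 2 \cos{\left(t + \frac{\pi}{3} \right)}; value = 2 \cos{\left(\frac{\pi}{3} + \frac{5}{2} \right)} - 2 \sin{\left(\frac{1}{2} + \frac{\pi}{6} \right)}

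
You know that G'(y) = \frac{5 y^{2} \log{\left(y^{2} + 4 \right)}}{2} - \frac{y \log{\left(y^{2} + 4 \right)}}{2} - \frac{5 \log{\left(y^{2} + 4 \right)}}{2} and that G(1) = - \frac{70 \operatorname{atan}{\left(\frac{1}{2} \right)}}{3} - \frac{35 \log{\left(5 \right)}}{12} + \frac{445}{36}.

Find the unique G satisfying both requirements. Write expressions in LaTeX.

G(y) = - \frac{5 y^{3}}{9} + \frac{y^{2}}{4} + \frac{35 y}{3} + \left(\frac{5 y^{3}}{6} - \frac{y^{2}}{4} - \frac{5 y}{2}\right) \log{\left(y^{2} + 4 \right)} - \log{\left(y^{2} + 4 \right)} - \frac{70 \operatorname{atan}{\left(\frac{y}{2} \right)}}{3} + 1

Integrate term by term and add the pieces.
A general antiderivative is - \frac{5 y^{3}}{9} + \frac{y^{2}}{4} + \frac{35 y}{3} + \left(\frac{5 y^{3}}{6} - \frac{y^{2}}{4} - \frac{5 y}{2}\right) \log{\left(y^{2} + 4 \right)} - \log{\left(y^{2} + 4 \right)} - \frac{70 \operatorname{atan}{\left(\frac{y}{2} \right)}}{3} + C.
The condition gives C = - \frac{70 \operatorname{atan}{\left(\frac{1}{2} \right)}}{3} - \frac{35 \log{\left(5 \right)}}{12} + \frac{445}{36} - (- \frac{70 \operatorname{atan}{\left(\frac{1}{2} \right)}}{3} - \frac{35 \log{\left(5 \right)}}{12} + \frac{409}{36}) = 1.
So G(y) = - \frac{5 y^{3}}{9} + \frac{y^{2}}{4} + \frac{35 y}{3} + \left(\frac{5 y^{3}}{6} - \frac{y^{2}}{4} - \frac{5 y}{2}\right) \log{\left(y^{2} + 4 \right)} - \log{\left(y^{2} + 4 \right)} - \frac{70 \operatorname{atan}{\left(\frac{y}{2} \right)}}{3} + 1.
Check: d/dy[- \frac{5 y^{3}}{9} + \frac{y^{2}}{4} + \frac{35 y}{3} + \left(\frac{5 y^{3}}{6} - \frac{y^{2}}{4} - \frac{5 y}{2}\right) \log{\left(y^{2} + 4 \right)} - \log{\left(y^{2} + 4 \right)} - \frac{70 \operatorname{atan}{\left(\frac{y}{2} \right)}}{3} + 1] = \frac{5 y^{2} \log{\left(y^{2} + 4 \right)}}{2} - \frac{y \log{\left(y^{2} + 4 \right)}}{2} - \frac{5 \log{\left(y^{2} + 4 \right)}}{2} = G'(y).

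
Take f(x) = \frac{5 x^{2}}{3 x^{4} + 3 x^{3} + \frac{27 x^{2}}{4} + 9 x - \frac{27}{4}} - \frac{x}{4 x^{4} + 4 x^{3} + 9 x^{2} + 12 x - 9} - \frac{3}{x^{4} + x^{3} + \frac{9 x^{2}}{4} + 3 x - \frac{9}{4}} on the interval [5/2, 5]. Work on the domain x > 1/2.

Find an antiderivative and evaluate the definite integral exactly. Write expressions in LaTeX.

The denominator factors as 3 \left(2 x - 1\right) \left(2 x + 3\right) \left(x^{2} + 3\right); partial fractions split f into directly integrable pieces: \frac{11 x + 36}{21 \left(x^{2} + 3\right)} - \frac{3}{14 \left(2 x + 3\right)} - \frac{5}{6 \left(2 x - 1\right)}.
F(x) = \frac{- 35 \log{\left(x - \frac{1}{2} \right)} - 9 \log{\left(x + \frac{3}{2} \right)} + 22 \log{\left(x^{2} + 3 \right)} + 48 \sqrt{3} \operatorname{atan}{\left(\frac{\sqrt{3} x}{3} \right)}}{84} is an antiderivative of f.
Check: d/dx[\frac{- 35 \log{\left(x - \frac{1}{2} \right)} - 9 \log{\left(x + \frac{3}{2} \right)} + 22 \log{\left(x^{2} + 3 \right)} + 48 \sqrt{3} \operatorname{atan}{\left(\frac{\sqrt{3} x}{3} \right)}}{84}] = \frac{20 x^{2} - 3 x - 36}{12 x^{4} + 12 x^{3} + 27 x^{2} + 36 x - 27}, which equals f(x).
F(5) = - \frac{5 \log{\left(\frac{9}{2} \right)}}{12} - \frac{3 \log{\left(\frac{13}{2} \right)}}{28} + \frac{11 \log{\left(28 \right)}}{42} + \frac{4 \sqrt{3} \operatorname{atan}{\left(\frac{5 \sqrt{3}}{3} \right)}}{7}; F(5/2) = - \frac{5 \log{\left(2 \right)}}{12} - \frac{3 \log{\left(4 \right)}}{28} + \frac{11 \log{\left(\frac{37}{4} \right)}}{42} + \frac{4 \sqrt{3} \operatorname{atan}{\left(\frac{5 \sqrt{3}}{6} \right)}}{7}.
Integral = F(5) - F(5/2) = - \frac{4 \sqrt{3} \operatorname{atan}{\left(\frac{5 \sqrt{3}}{6} \right)}}{7} - \frac{5 \log{\left(\frac{9}{2} \right)}}{12} - \frac{11 \log{\left(\frac{37}{4} \right)}}{42} - \frac{3 \log{\left(\frac{13}{2} \right)}}{28} + \frac{3 \log{\left(4 \right)}}{28} + \frac{5 \log{\left(2 \right)}}{12} + \frac{11 \log{\left(28 \right)}}{42} + \frac{4 \sqrt{3} \operatorname{atan}{\left(\frac{5 \sqrt{3}}{3} \right)}}{7}.

Antiderivative: F(x) = \frac{- 35 \log{\left(x - \frac{1}{2} \right)} - 9 \log{\left(x + \frac{3}{2} \right)} + 22 \log{\left(x^{2} + 3 \right)} + 48 \sqrt{3} \operatorname{atan}{\left(\frac{\sqrt{3} x}{3} \right)}}{84}; value = - \frac{4 \sqrt{3} \operatorname{atan}{\left(\frac{5 \sqrt{3}}{6} \right)}}{7} - \frac{5 \log{\left(\frac{9}{2} \right)}}{12} - \frac{11 \log{\left(\frac{37}{4} \right)}}{42} - \frac{3 \log{\left(\frac{13}{2} \right)}}{28} + \frac{3 \log{\left(4 \right)}}{28} + \frac{5 \log{\left(2 \right)}}{12} + \frac{11 \log{\left(28 \right)}}{42} + \frac{4 \sqrt{3} \operatorname{atan}{\left(\frac{5 \sqrt{3}}{3} \right)}}{7}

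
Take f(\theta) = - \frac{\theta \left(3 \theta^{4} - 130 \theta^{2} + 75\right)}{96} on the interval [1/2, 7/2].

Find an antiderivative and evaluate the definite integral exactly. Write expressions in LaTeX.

Antiderivative: F(\theta) = - \frac{\theta^{6}}{192} + \frac{65 \theta^{4}}{192} - \frac{25 \theta^{2}}{64}; value = \frac{9349}{256}

Any candidate F(\theta) must reproduce f(\theta) exactly when differentiated.
F(\theta) = - \frac{\theta^{6}}{192} + \frac{65 \theta^{4}}{192} - \frac{25 \theta^{2}}{64} is an antiderivative of f.
Check: d/d\theta[- \frac{\theta^{6}}{192} + \frac{65 \theta^{4}}{192} - \frac{25 \theta^{2}}{64}] = - \frac{\theta^{5}}{32} + \frac{65 \theta^{3}}{48} - \frac{25 \theta}{32}, which equals f(\theta).
F(7/2) = \frac{447811}{12288}; F(1/2) = - \frac{941}{12288}.
Integral = F(7/2) - F(1/2) = \frac{9349}{256}.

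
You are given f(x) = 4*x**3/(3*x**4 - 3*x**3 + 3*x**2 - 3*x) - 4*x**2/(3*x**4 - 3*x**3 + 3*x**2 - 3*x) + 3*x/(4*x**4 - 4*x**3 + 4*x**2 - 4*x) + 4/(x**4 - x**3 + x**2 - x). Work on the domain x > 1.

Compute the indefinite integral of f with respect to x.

Factor the denominator (12*x*(x - 1)*(x**2 + 1)) and decompose: f = (71*x - 57)/(24*(x**2 + 1)) + 19/(8*(x - 1)) - 4/x; each piece integrates to a log, atan, or power term.
Check: d/dx[-4*log(x) + 19*log(x - 1)/8 + 71*log(x**2 + 1)/48 - 19*atan(x)/8] = (16*x**3 - 16*x**2 + 9*x + 48)/(12*x**4 - 12*x**3 + 12*x**2 - 12*x), which equals f(x).

F(x) = -4*log(x) + 19*log(x - 1)/8 + 71*log(x**2 + 1)/48 - 19*atan(x)/8 + C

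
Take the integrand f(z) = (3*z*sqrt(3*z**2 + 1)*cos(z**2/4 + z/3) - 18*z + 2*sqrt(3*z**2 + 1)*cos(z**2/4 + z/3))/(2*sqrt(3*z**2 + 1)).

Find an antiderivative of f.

An antiderivative is F(z) = -3*sqrt(3*z**2 + 1) + 3*sin(z**2/4 + z/3).

An antiderivative F(z) passes only if d/dz[F] lands on f(z) exactly.
Check: d/dz[-3*sqrt(3*z**2 + 1) + 3*sin(z**2/4 + z/3)] = (3*z*sqrt(3*z**2 + 1)*cos(z**2/4 + z/3) - 18*z + 2*sqrt(3*z**2 + 1)*cos(z**2/4 + z/3))/(2*sqrt(3*z**2 + 1)) = f(z).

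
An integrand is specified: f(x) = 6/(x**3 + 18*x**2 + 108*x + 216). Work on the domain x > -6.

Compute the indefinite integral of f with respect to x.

Differentiate the proposed F(x) back; it has to land on f(x) exactly.
Check: d/dx[-3/(x + 6)**2] = 6/(x**3 + 18*x**2 + 108*x + 216) = f(x).

F(x) = -3/(x + 6)**2 + C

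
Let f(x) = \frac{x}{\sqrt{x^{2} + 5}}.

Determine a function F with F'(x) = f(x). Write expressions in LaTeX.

An antiderivative is F(x) = \sqrt{x^{2} + 5}.

The substitution u = x^{2} + 5 works: f is exactly (dF/du)*(du/dx) for that inner function.
Check: d/dx[\sqrt{x^{2} + 5}] = \frac{x}{\sqrt{x^{2} + 5}} = f(x).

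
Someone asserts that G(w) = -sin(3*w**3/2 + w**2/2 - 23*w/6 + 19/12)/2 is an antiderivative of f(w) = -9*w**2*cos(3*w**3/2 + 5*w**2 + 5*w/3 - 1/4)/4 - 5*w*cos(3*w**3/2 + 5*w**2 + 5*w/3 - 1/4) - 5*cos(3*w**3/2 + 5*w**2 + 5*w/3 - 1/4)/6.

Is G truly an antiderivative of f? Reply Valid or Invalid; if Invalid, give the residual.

Invalid: d/dw[G] - f = -9*w**2*cos(3*w**3/2 + w**2/2 - 23*w/6 + 19/12)/4 + 9*w**2*cos(3*w**3/2 + 5*w**2 + 5*w/3 - 1/4)/4 - w*cos(3*w**3/2 + w**2/2 - 23*w/6 + 19/12)/2 + 5*w*cos(3*w**3/2 + 5*w**2 + 5*w/3 - 1/4) + 23*cos(3*w**3/2 + w**2/2 - 23*w/6 + 19/12)/12 + 5*cos(3*w**3/2 + 5*w**2 + 5*w/3 - 1/4)/6, which is not 0.

d/dw[G] = -9*w**2*cos(3*w**3/2 + w**2/2 - 23*w/6 + 19/12)/4 - w*cos(3*w**3/2 + w**2/2 - 23*w/6 + 19/12)/2 + 23*cos(3*w**3/2 + w**2/2 - 23*w/6 + 19/12)/12
d/dw[G] - f(w) = -9*w**2*cos(3*w**3/2 + w**2/2 - 23*w/6 + 19/12)/4 + 9*w**2*cos(3*w**3/2 + 5*w**2 + 5*w/3 - 1/4)/4 - w*cos(3*w**3/2 + w**2/2 - 23*w/6 + 19/12)/2 + 5*w*cos(3*w**3/2 + 5*w**2 + 5*w/3 - 1/4) + 23*cos(3*w**3/2 + w**2/2 - 23*w/6 + 19/12)/12 + 5*cos(3*w**3/2 + 5*w**2 + 5*w/3 - 1/4)/6 != 0.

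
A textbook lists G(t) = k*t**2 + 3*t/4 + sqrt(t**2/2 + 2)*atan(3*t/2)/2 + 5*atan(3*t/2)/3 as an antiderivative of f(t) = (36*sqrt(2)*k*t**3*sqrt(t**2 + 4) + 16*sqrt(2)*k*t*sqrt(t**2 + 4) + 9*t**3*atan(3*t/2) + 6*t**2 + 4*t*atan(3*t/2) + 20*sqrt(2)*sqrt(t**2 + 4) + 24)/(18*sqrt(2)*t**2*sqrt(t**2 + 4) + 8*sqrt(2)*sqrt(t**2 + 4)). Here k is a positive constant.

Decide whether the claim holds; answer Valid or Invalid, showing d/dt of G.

d/dt[G] = (72*sqrt(2)*k*t**3*sqrt(t**2 + 4) + 32*sqrt(2)*k*t*sqrt(t**2 + 4) + 18*t**3*atan(3*t/2) + 27*sqrt(2)*t**2*sqrt(t**2 + 4) + 12*t**2 + 8*t*atan(3*t/2) + 52*sqrt(2)*sqrt(t**2 + 4) + 48)/(36*sqrt(2)*t**2*sqrt(t**2 + 4) + 16*sqrt(2)*sqrt(t**2 + 4))
d/dt[G] - f(t) = 3/4 != 0.

Invalid: d/dt[G] - f = 3/4, which is not 0.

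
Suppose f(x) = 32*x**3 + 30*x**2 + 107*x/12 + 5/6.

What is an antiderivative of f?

The substitution u = -4*x**2 - 5*x/2 - 1/3 works: f is exactly (dF/du)*(du/dx) for that inner function.
Check: d/dx[(-24*x**2 - 15*x - 2)**2/72] = 32*x**3 + 30*x**2 + 107*x/12 + 5/6 = f(x).

An antiderivative is F(x) = (-24*x**2 - 15*x - 2)**2/72.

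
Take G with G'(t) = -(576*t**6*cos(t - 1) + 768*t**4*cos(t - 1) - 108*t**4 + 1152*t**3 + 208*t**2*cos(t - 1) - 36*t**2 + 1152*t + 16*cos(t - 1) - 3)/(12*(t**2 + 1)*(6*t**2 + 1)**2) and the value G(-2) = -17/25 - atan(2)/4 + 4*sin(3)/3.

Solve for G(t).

G(t) = (-96*t**2*sin(t - 1) + 18*t**2*atan(t) - 72*t**2 - 16*sin(t - 1) + 3*atan(t) + 84)/(12*(6*t**2 + 1))

Check a candidate G(t) by differentiating: d/dt[G] must match the given G'(t).
A general antiderivative is -4*sin(t - 1)/3 + atan(t)/4 + 4/(3*t**2 + 1/2) + C.
The condition gives C = -17/25 - atan(2)/4 + 4*sin(3)/3 - (-atan(2)/4 + 4*sin(3)/3 + 8/25) = -1.
So G(t) = (-96*t**2*sin(t - 1) + 18*t**2*atan(t) - 72*t**2 - 16*sin(t - 1) + 3*atan(t) + 84)/(12*(6*t**2 + 1)).
Check: d/dt[(-96*t**2*sin(t - 1) + 18*t**2*atan(t) - 72*t**2 - 16*sin(t - 1) + 3*atan(t) + 84)/(12*(6*t**2 + 1))] = (-576*t**6*cos(t - 1) - 768*t**4*cos(t - 1) + 108*t**4 - 1152*t**3 - 208*t**2*cos(t - 1) + 36*t**2 - 1152*t - 16*cos(t - 1) + 3)/(432*t**6 + 576*t**4 + 156*t**2 + 12), which equals G'(t).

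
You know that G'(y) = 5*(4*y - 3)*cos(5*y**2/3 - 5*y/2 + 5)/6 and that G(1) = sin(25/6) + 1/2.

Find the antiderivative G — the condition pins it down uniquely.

G(y) = (2*sin(5*y**2/3 - 5*y/2 + 5) + 1)/2

G'(y) matches the chain-rule pattern g'(h)*h' with inner function h(y) = 5*y**2/3 - 5*y/2 + 5; substituting u = h(y) collapses the integral.
A general antiderivative is sin(5*y**2/3 - 5*y/2 + 5) + C.
The condition gives C = sin(25/6) + 1/2 - (sin(25/6)) = 1/2.
So G(y) = (2*sin(5*y**2/3 - 5*y/2 + 5) + 1)/2.
Check: d/dy[(2*sin(5*y**2/3 - 5*y/2 + 5) + 1)/2] = 10*y*cos(5*y**2/3 - 5*y/2 + 5)/3 - 5*cos(5*y**2/3 - 5*y/2 + 5)/2, which equals G'(y).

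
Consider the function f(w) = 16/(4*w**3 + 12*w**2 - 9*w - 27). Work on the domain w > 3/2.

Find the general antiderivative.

Factor the denominator ((w + 3)*(2*w - 3)*(2*w + 3)) and decompose: f = -16/(9*(2*w + 3)) + 16/(27*(2*w - 3)) + 16/(27*(w + 3)); each piece integrates to a log, atan, or power term.
Check: d/dw[8*(log(w - 3/2) - 3*log(w + 3/2) + 2*log(w + 3))/27] = 16/(4*w**3 + 12*w**2 - 9*w - 27) = f(w).

F(w) = 8*(log(w - 3/2) - 3*log(w + 3/2) + 2*log(w + 3))/27 + C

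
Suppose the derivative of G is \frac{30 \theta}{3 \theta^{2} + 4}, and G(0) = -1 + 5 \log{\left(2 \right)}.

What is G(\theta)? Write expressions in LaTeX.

G'(\theta) matches the chain-rule pattern g'(h)*h' with inner function h(\theta) = \frac{3 \theta^{2}}{2} + 2; substituting u = h(\theta) collapses the integral.
A general antiderivative is 5 \log{\left(\frac{3 \theta^{2}}{2} + 2 \right)} + C.
The condition gives C = -1 + 5 \log{\left(2 \right)} - (5 \log{\left(2 \right)}) = -1.
So G(\theta) = 5 \log{\left(\frac{3 \theta^{2}}{2} + 2 \right)} - 1.
Check: d/d\theta[5 \log{\left(\frac{3 \theta^{2}}{2} + 2 \right)} - 1] = \frac{30 \theta}{3 \theta^{2} + 4} = G'(\theta).

G(\theta) = 5 \log{\left(\frac{3 \theta^{2}}{2} + 2 \right)} - 1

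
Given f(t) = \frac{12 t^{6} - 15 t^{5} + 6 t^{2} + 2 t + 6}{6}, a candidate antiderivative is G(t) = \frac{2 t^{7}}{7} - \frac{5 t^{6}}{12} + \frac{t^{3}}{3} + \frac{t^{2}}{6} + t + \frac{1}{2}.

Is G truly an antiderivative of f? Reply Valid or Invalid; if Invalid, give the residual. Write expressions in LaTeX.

d/dt[G] = 2 t^{6} - \frac{5 t^{5}}{2} + t^{2} + \frac{t}{3} + 1
This equals f(t) exactly, so the claim holds.

Valid. The derivative of G reproduces f.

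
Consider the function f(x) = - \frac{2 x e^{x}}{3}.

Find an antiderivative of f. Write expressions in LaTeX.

An antiderivative is F(x) = - \frac{2 x e^{x}}{3} + \frac{2 e^{x}}{3}.

Recognize the product-rule pattern: f = u'v + uv' with u = \frac{2}{3} - \frac{2 x}{3}, v = e^{x}, so integration by parts undoes it.
Check: d/dx[- \frac{2 x e^{x}}{3} + \frac{2 e^{x}}{3}] = - \frac{2 x e^{x}}{3} = f(x).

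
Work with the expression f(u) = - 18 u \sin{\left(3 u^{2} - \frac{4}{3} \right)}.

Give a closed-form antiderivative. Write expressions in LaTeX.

The substitution w = 3 u^{2} - \frac{4}{3} works: f is exactly (dF/dw)*(dw/du) for that inner function.
Check: d/du[3 \cos{\left(3 u^{2} - \frac{4}{3} \right)}] = - 18 u \sin{\left(3 u^{2} - \frac{4}{3} \right)} = f(u).

An antiderivative is F(u) = 3 \cos{\left(3 u^{2} - \frac{4}{3} \right)}.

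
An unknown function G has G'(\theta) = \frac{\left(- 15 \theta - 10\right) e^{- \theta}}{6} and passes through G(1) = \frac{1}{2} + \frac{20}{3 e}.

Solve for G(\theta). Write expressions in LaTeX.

G(\theta) = \frac{\left(15 \theta + 3 e^{\theta} + 25\right) e^{- \theta}}{6}

G'(\theta) has the shape u'v + uv' for u = \frac{5 \theta}{2} + \frac{25}{6} and v = e^{- \theta} — it is the derivative of the product u*v.
A general antiderivative is \frac{\left(15 \theta + 25\right) e^{- \theta}}{6} + C.
The condition gives C = \frac{1}{2} + \frac{20}{3 e} - (\frac{20}{3 e}) = \frac{1}{2}.
So G(\theta) = \frac{\left(15 \theta + 3 e^{\theta} + 25\right) e^{- \theta}}{6}.
Check: d/d\theta[\frac{\left(15 \theta + 3 e^{\theta} + 25\right) e^{- \theta}}{6}] = \frac{\left(- 15 \theta - 10\right) e^{- \theta}}{6} = G'(\theta).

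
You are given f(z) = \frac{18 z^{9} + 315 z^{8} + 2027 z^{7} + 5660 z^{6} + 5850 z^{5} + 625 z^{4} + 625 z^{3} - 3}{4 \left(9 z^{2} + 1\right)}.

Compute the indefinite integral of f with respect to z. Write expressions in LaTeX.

An antiderivative F(z) passes only if d/dz[F] lands on f(z) exactly.
Check: d/dz[\frac{z^{8}}{16} + \frac{5 z^{7}}{4} + \frac{75 z^{6}}{8} + \frac{125 z^{5}}{4} + \frac{625 z^{4}}{16} - \frac{\operatorname{atan}{\left(3 z \right)}}{4}] = \frac{18 z^{9} + 315 z^{8} + 2027 z^{7} + 5660 z^{6} + 5850 z^{5} + 625 z^{4} + 625 z^{3} - 3}{36 z^{2} + 4}, which equals f(z).

F(z) = \frac{z^{8}}{16} + \frac{5 z^{7}}{4} + \frac{75 z^{6}}{8} + \frac{125 z^{5}}{4} + \frac{625 z^{4}}{16} - \frac{\operatorname{atan}{\left(3 z \right)}}{4} + C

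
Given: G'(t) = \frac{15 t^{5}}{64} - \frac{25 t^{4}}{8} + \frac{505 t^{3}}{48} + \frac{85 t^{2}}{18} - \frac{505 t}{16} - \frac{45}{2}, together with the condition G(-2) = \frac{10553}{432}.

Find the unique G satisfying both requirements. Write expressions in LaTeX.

G'(t) matches the chain-rule pattern g'(h)*h' with inner function h(t) = \frac{t^{2}}{4} - \frac{4 t}{3} - \frac{3}{2}; substituting u = h(t) collapses the integral.
A general antiderivative is \frac{5 \left(\frac{t^{2}}{4} - \frac{4 t}{3} - \frac{3}{2}\right)^{3}}{2} + C.
The condition gives C = \frac{10553}{432} - (\frac{10985}{432}) = -1.
So G(t) = \frac{5 \left(\frac{t^{2}}{4} - \frac{4 t}{3} - \frac{3}{2}\right)^{3}}{2} - 1.
Check: d/dt[\frac{5 \left(\frac{t^{2}}{4} - \frac{4 t}{3} - \frac{3}{2}\right)^{3}}{2} - 1] = \frac{15 t^{5}}{64} - \frac{25 t^{4}}{8} + \frac{505 t^{3}}{48} + \frac{85 t^{2}}{18} - \frac{505 t}{16} - \frac{45}{2} = G'(t).

G(t) = \frac{5 \left(\frac{t^{2}}{4} - \frac{4 t}{3} - \frac{3}{2}\right)^{3}}{2} - 1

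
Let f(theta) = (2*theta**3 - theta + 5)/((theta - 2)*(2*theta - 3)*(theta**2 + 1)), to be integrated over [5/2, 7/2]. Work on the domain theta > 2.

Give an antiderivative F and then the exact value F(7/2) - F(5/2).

Antiderivative: F(theta) = 19*log(theta - 2)/5 - 41*log(theta - 3/2)/13 + 23*log(theta**2 + 1)/130 + 41*atan(theta)/65; value = -41*atan(5/2)/65 - 23*log(29/4)/130 + 42*log(2)/65 + 23*log(53/4)/130 + 41*atan(7/2)/65 + 19*log(3/2)/5

Factor the denominator ((theta - 2)*(2*theta - 3)*(theta**2 + 1)) and decompose: f = (23*theta + 41)/(65*(theta**2 + 1)) - 82/(13*(2*theta - 3)) + 19/(5*(theta - 2)); each piece integrates to a log, atan, or power term.
F(theta) = 19*log(theta - 2)/5 - 41*log(theta - 3/2)/13 + 23*log(theta**2 + 1)/130 + 41*atan(theta)/65 is an antiderivative of f.
Check: d/dtheta[19*log(theta - 2)/5 - 41*log(theta - 3/2)/13 + 23*log(theta**2 + 1)/130 + 41*atan(theta)/65] = (2*theta**3 - theta + 5)/(2*theta**4 - 7*theta**3 + 8*theta**2 - 7*theta + 6), which equals f(theta).
F(7/2) = -41*log(2)/13 + 23*log(53/4)/130 + 41*atan(7/2)/65 + 19*log(3/2)/5; F(5/2) = -19*log(2)/5 + 23*log(29/4)/130 + 41*atan(5/2)/65.
Integral = F(7/2) - F(5/2) = -41*atan(5/2)/65 - 23*log(29/4)/130 + 42*log(2)/65 + 23*log(53/4)/130 + 41*atan(7/2)/65 + 19*log(3/2)/5.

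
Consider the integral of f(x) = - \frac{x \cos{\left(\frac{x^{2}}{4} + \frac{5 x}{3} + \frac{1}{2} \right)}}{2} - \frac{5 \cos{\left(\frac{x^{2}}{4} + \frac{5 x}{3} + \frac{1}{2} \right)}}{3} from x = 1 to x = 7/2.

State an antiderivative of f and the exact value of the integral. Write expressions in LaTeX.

The substitution u = \frac{x^{2}}{4} + \frac{5 x}{3} + \frac{1}{2} works: f is exactly (dF/du)*(du/dx) for that inner function.
F(x) = - \sin{\left(\frac{x^{2}}{4} + \frac{5 x}{3} + \frac{1}{2} \right)} is an antiderivative of f.
Check: d/dx[- \sin{\left(\frac{x^{2}}{4} + \frac{5 x}{3} + \frac{1}{2} \right)}] = - \frac{x \cos{\left(\frac{x^{2}}{4} + \frac{5 x}{3} + \frac{1}{2} \right)}}{2} - \frac{5 \cos{\left(\frac{x^{2}}{4} + \frac{5 x}{3} + \frac{1}{2} \right)}}{3} = f(x).
F(7/2) = - \sin{\left(\frac{451}{48} \right)}; F(1) = - \sin{\left(\frac{29}{12} \right)}.
Integral = F(7/2) - F(1) = - \sin{\left(\frac{451}{48} \right)} + \sin{\left(\frac{29}{12} \right)}.

Antiderivative: F(x) = - \sin{\left(\frac{x^{2}}{4} + \frac{5 x}{3} + \frac{1}{2} \right)}; value = - \sin{\left(\frac{451}{48} \right)} + \sin{\left(\frac{29}{12} \right)}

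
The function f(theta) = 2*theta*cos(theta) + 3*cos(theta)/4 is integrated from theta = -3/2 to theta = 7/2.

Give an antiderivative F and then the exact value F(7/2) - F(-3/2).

Antiderivative: F(theta) = (8*theta*sin(theta) + 3*sin(theta) + 8*cos(theta))/4; value = 31*sin(7/2)/4 - 9*sin(3/2)/4 + 2*cos(7/2) - 2*cos(3/2)

Integrate term by term and add the pieces.
F(theta) = (8*theta*sin(theta) + 3*sin(theta) + 8*cos(theta))/4 is an antiderivative of f.
Check: d/dtheta[(8*theta*sin(theta) + 3*sin(theta) + 8*cos(theta))/4] = 2*theta*cos(theta) + 3*cos(theta)/4 = f(theta).
F(7/2) = 31*sin(7/2)/4 + 2*cos(7/2); F(-3/2) = 2*cos(3/2) + 9*sin(3/2)/4.
Integral = F(7/2) - F(-3/2) = 31*sin(7/2)/4 - 9*sin(3/2)/4 + 2*cos(7/2) - 2*cos(3/2).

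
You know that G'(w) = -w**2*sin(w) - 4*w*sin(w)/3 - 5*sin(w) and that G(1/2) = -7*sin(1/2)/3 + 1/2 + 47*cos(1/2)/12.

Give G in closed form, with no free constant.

G(w) = w**2*cos(w) - 2*w*sin(w) + 4*w*cos(w)/3 - 4*sin(w)/3 + 3*cos(w) + 1/2

The integrand splits into summands that can be handled one at a time.
A general antiderivative is w**2*cos(w) - 2*w*sin(w) + 4*w*cos(w)/3 - 4*sin(w)/3 + 3*cos(w) + C.
The condition gives C = -7*sin(1/2)/3 + 1/2 + 47*cos(1/2)/12 - (-7*sin(1/2)/3 + 47*cos(1/2)/12) = 1/2.
So G(w) = w**2*cos(w) - 2*w*sin(w) + 4*w*cos(w)/3 - 4*sin(w)/3 + 3*cos(w) + 1/2.
Check: d/dw[w**2*cos(w) - 2*w*sin(w) + 4*w*cos(w)/3 - 4*sin(w)/3 + 3*cos(w) + 1/2] = -w**2*sin(w) - 4*w*sin(w)/3 - 5*sin(w) = G'(w).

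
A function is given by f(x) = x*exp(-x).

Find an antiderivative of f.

Recognize the product-rule pattern: f = u'v + uv' with u = -x - 1, v = exp(-x), so integration by parts undoes it.
Check: d/dx[(-x - 1)*exp(-x)] = x*exp(-x) = f(x).

An antiderivative is F(x) = (-x - 1)*exp(-x).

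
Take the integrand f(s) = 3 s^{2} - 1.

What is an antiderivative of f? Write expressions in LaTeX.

Any candidate F(s) must reproduce f(s) exactly when differentiated.
Check: d/ds[s^{3} - s] = 3 s^{2} - 1 = f(s).

An antiderivative is F(s) = s^{3} - s.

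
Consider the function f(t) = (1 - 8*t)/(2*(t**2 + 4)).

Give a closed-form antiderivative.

An antiderivative is F(t) = (-8*log(t**2 + 4) + atan(t/2))/4.

Check any antiderivative F(t) by computing F'(t) and comparing it with f(t).
Check: d/dt[(-8*log(t**2 + 4) + atan(t/2))/4] = (1 - 8*t)/(2*t**2 + 8), which equals f(t).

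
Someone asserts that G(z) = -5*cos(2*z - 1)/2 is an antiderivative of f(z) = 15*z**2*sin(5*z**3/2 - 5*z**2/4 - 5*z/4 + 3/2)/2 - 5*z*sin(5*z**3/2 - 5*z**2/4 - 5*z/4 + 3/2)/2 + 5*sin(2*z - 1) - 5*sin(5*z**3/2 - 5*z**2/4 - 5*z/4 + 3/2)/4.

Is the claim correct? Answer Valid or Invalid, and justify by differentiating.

d/dz[G] = 5*sin(2*z - 1)
d/dz[G] - f(z) = -15*z**2*sin(5*z**3/2 - 5*z**2/4 - 5*z/4 + 3/2)/2 + 5*z*sin(5*z**3/2 - 5*z**2/4 - 5*z/4 + 3/2)/2 + 5*sin(5*z**3/2 - 5*z**2/4 - 5*z/4 + 3/2)/4 != 0.

Invalid: d/dz[G] - f = -15*z**2*sin(5*z**3/2 - 5*z**2/4 - 5*z/4 + 3/2)/2 + 5*z*sin(5*z**3/2 - 5*z**2/4 - 5*z/4 + 3/2)/2 + 5*sin(5*z**3/2 - 5*z**2/4 - 5*z/4 + 3/2)/4, which is not 0.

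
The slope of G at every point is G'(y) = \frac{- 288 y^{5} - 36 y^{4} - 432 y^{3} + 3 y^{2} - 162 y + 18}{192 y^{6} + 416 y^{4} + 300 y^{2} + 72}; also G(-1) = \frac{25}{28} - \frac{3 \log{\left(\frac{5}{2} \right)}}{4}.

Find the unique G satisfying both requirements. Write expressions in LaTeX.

G(y) = \frac{16 y^{2} + 3 y - 3 \left(4 y^{2} + 3\right) \log{\left(\frac{3 y^{2}}{2} + 1 \right)} + 12}{4 \left(4 y^{2} + 3\right)}

A candidate passes only if d/dy[G] lands on the given G'(y) exactly.
A general antiderivative is \frac{3 y}{4 \left(4 y^{2} + 3\right)} - \frac{3 \log{\left(\frac{3 y^{2}}{2} + 1 \right)}}{4} + C.
The condition gives C = \frac{25}{28} - \frac{3 \log{\left(\frac{5}{2} \right)}}{4} - (- \frac{3 \log{\left(\frac{5}{2} \right)}}{4} - \frac{3}{28}) = 1.
So G(y) = \frac{16 y^{2} + 3 y - 3 \left(4 y^{2} + 3\right) \log{\left(\frac{3 y^{2}}{2} + 1 \right)} + 12}{4 \left(4 y^{2} + 3\right)}.
Check: d/dy[\frac{16 y^{2} + 3 y - 3 \left(4 y^{2} + 3\right) \log{\left(\frac{3 y^{2}}{2} + 1 \right)} + 12}{4 \left(4 y^{2} + 3\right)}] = \frac{- 288 y^{5} - 36 y^{4} - 432 y^{3} + 3 y^{2} - 162 y + 18}{192 y^{6} + 416 y^{4} + 300 y^{2} + 72} = G'(y).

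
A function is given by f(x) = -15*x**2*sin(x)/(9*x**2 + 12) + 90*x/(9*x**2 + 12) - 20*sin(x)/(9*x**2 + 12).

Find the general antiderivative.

The integrand splits into summands that can be handled one at a time.
Check: d/dx[5*(3*log(x**2 + 4/3) + cos(x))/3] = (-15*x**2*sin(x) + 90*x - 20*sin(x))/(9*x**2 + 12), which equals f(x).

F(x) = 5*(3*log(x**2 + 4/3) + cos(x))/3 + C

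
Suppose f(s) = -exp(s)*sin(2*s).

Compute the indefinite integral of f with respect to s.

F(s) = -exp(s)*sin(2*s)/5 + 2*exp(s)*cos(2*s)/5 + C

Differentiate the proposed F(s) back; it has to land on f(s) exactly.
Check: d/ds[-exp(s)*sin(2*s)/5 + 2*exp(s)*cos(2*s)/5] = -exp(s)*sin(2*s) = f(s).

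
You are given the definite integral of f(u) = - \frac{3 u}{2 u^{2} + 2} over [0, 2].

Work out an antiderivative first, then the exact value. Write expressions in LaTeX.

f matches the chain-rule pattern g'(h)*h' with inner function h(u) = 2 u^{2} + 2; substituting w = h(u) collapses the integral.
F(u) = - \frac{3 \log{\left(2 u^{2} + 2 \right)}}{4} is an antiderivative of f.
Check: d/du[- \frac{3 \log{\left(2 u^{2} + 2 \right)}}{4}] = - \frac{3 u}{2 u^{2} + 2} = f(u).
F(2) = - \frac{3 \log{\left(10 \right)}}{4}; F(0) = - \frac{3 \log{\left(2 \right)}}{4}.
Integral = F(2) - F(0) = - \frac{3 \log{\left(10 \right)}}{4} + \frac{3 \log{\left(2 \right)}}{4}.

Antiderivative: F(u) = - \frac{3 \log{\left(2 u^{2} + 2 \right)}}{4}; value = - \frac{3 \log{\left(10 \right)}}{4} + \frac{3 \log{\left(2 \right)}}{4}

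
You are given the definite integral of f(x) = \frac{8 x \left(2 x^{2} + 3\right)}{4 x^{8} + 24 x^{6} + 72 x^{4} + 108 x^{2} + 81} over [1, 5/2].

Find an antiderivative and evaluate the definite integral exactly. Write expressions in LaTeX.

The substitution u = \frac{x^{4}}{3} + x^{2} + \frac{3}{2} works: f is exactly (dF/du)*(du/dx) for that inner function.
F(x) = - \frac{2}{2 x^{4} + 6 x^{2} + 9} is an antiderivative of f.
Check: d/dx[- \frac{2}{2 x^{4} + 6 x^{2} + 9}] = \frac{16 x^{3} + 24 x}{4 x^{8} + 24 x^{6} + 72 x^{4} + 108 x^{2} + 81}, which equals f(x).
F(5/2) = - \frac{16}{997}; F(1) = - \frac{2}{17}.
Integral = F(5/2) - F(1) = \frac{1722}{16949}.

Antiderivative: F(x) = - \frac{2}{2 x^{4} + 6 x^{2} + 9}; value = \frac{1722}{16949}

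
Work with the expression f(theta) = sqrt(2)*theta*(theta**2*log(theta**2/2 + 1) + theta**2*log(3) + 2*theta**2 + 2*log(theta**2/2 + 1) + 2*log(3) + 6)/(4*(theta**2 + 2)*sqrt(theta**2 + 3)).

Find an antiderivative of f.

f has the shape u'v + uv' for u = sqrt(2*theta**2 + 6)/4 and v = log(3*theta**2/2 + 3) — it is the derivative of the product u*v.
Check: d/dtheta[sqrt(2)*sqrt(theta**2 + 3)*log(3*theta**2/2 + 3)/4] = (sqrt(2)*theta**3*log(theta**2/2 + 1) + sqrt(2)*theta**3*log(3) + 2*sqrt(2)*theta**3 + 2*sqrt(2)*theta*log(theta**2/2 + 1) + 2*sqrt(2)*theta*log(3) + 6*sqrt(2)*theta)/(4*theta**2*sqrt(theta**2 + 3) + 8*sqrt(theta**2 + 3)), which equals f(theta).

An antiderivative is F(theta) = sqrt(2)*sqrt(theta**2 + 3)*log(3*theta**2/2 + 3)/4.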